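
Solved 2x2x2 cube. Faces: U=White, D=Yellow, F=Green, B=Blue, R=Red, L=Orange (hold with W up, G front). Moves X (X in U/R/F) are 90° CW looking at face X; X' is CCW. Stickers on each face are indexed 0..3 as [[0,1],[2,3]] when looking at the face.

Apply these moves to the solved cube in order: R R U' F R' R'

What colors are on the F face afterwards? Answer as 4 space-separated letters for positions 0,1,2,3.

Answer: G G B R

Derivation:
After move 1 (R): R=RRRR U=WGWG F=GYGY D=YBYB B=WBWB
After move 2 (R): R=RRRR U=WYWY F=GBGB D=YWYW B=GBGB
After move 3 (U'): U=YYWW F=OOGB R=GBRR B=RRGB L=GBOO
After move 4 (F): F=GOBO U=YYOB R=WBWR D=RGYW L=GYOW
After move 5 (R'): R=BRWW U=YGOR F=GYBB D=ROYO B=WRGB
After move 6 (R'): R=RWBW U=YGOW F=GGBR D=RYYB B=OROB
Query: F face = GGBR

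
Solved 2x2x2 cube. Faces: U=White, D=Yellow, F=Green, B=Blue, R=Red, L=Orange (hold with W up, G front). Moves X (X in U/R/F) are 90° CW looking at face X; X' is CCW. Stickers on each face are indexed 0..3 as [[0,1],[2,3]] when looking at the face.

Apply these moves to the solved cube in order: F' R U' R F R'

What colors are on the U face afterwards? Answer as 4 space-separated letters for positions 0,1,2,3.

Answer: G G W R

Derivation:
After move 1 (F'): F=GGGG U=WWRR R=YRYR D=OOYY L=OWOW
After move 2 (R): R=YYRR U=WGRG F=GOGY D=OBYB B=RBWB
After move 3 (U'): U=GGWR F=OWGY R=GORR B=YYWB L=RBOW
After move 4 (R): R=RGRO U=GWWY F=OBGB D=OWYY B=RYGB
After move 5 (F): F=GOBB U=GWWB R=WGYO D=RRYY L=ROOW
After move 6 (R'): R=GOWY U=GGWR F=GWBB D=ROYB B=YYRB
Query: U face = GGWR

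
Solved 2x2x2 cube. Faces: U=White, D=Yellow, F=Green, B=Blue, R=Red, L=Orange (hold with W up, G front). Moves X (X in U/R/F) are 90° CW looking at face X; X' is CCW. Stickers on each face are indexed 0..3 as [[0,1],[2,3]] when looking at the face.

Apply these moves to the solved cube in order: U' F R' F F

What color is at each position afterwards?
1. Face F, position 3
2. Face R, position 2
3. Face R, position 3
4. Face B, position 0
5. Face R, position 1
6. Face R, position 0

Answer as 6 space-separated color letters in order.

After move 1 (U'): U=WWWW F=OOGG R=GGRR B=RRBB L=BBOO
After move 2 (F): F=GOGO U=WWOB R=WGWR D=RGYY L=BYOY
After move 3 (R'): R=GRWW U=WBOR F=GWGB D=ROYO B=YRGB
After move 4 (F): F=GGBW U=WBYY R=ORRW D=WGYO L=BROO
After move 5 (F): F=BGWG U=WBOR R=YRYW D=ROYO L=BWOG
Query 1: F[3] = G
Query 2: R[2] = Y
Query 3: R[3] = W
Query 4: B[0] = Y
Query 5: R[1] = R
Query 6: R[0] = Y

Answer: G Y W Y R Y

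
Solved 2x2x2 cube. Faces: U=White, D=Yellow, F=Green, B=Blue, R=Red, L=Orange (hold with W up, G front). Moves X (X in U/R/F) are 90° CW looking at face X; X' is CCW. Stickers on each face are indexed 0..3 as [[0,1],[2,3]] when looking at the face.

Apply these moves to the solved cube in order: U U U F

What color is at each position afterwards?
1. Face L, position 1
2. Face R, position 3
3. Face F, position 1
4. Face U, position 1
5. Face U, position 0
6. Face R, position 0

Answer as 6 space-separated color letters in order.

Answer: Y R O W W W

Derivation:
After move 1 (U): U=WWWW F=RRGG R=BBRR B=OOBB L=GGOO
After move 2 (U): U=WWWW F=BBGG R=OORR B=GGBB L=RROO
After move 3 (U): U=WWWW F=OOGG R=GGRR B=RRBB L=BBOO
After move 4 (F): F=GOGO U=WWOB R=WGWR D=RGYY L=BYOY
Query 1: L[1] = Y
Query 2: R[3] = R
Query 3: F[1] = O
Query 4: U[1] = W
Query 5: U[0] = W
Query 6: R[0] = W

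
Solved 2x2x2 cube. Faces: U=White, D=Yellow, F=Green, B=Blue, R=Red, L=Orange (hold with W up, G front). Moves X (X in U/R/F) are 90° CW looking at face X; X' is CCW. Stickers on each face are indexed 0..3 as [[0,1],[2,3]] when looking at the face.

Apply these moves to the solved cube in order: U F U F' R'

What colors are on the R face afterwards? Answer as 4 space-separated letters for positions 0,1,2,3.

After move 1 (U): U=WWWW F=RRGG R=BBRR B=OOBB L=GGOO
After move 2 (F): F=GRGR U=WWOG R=WBWR D=RBYY L=GYOY
After move 3 (U): U=OWGW F=WBGR R=OOWR B=GYBB L=GROY
After move 4 (F'): F=BRWG U=OWOW R=BORR D=RYYY L=GWOG
After move 5 (R'): R=ORBR U=OBOG F=BWWW D=RRYG B=YYYB
Query: R face = ORBR

Answer: O R B R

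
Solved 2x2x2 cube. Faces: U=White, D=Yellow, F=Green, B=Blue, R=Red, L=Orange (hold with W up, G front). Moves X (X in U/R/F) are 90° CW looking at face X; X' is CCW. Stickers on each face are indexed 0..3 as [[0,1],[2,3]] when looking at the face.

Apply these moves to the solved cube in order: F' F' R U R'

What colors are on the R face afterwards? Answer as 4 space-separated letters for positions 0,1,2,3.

After move 1 (F'): F=GGGG U=WWRR R=YRYR D=OOYY L=OWOW
After move 2 (F'): F=GGGG U=WWYY R=OROR D=WWYY L=OROR
After move 3 (R): R=OORR U=WGYG F=GWGY D=WBYB B=YBWB
After move 4 (U): U=YWGG F=OOGY R=YBRR B=ORWB L=GWOR
After move 5 (R'): R=BRYR U=YWGO F=OWGG D=WOYY B=BRBB
Query: R face = BRYR

Answer: B R Y R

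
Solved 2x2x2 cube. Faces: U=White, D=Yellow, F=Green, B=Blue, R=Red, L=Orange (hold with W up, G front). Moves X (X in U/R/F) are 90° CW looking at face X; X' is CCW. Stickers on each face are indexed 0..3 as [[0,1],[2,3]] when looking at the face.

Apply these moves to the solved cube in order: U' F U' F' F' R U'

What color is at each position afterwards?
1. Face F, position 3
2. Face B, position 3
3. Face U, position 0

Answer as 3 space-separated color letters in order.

Answer: Y B G

Derivation:
After move 1 (U'): U=WWWW F=OOGG R=GGRR B=RRBB L=BBOO
After move 2 (F): F=GOGO U=WWOB R=WGWR D=RGYY L=BYOY
After move 3 (U'): U=WBWO F=BYGO R=GOWR B=WGBB L=RROY
After move 4 (F'): F=YOBG U=WBGW R=GORR D=RYYY L=ROOW
After move 5 (F'): F=OGYB U=WBGR R=YORR D=OWYY L=RWOG
After move 6 (R): R=RYRO U=WGGB F=OWYY D=OBYW B=RGBB
After move 7 (U'): U=GBWG F=RWYY R=OWRO B=RYBB L=RGOG
Query 1: F[3] = Y
Query 2: B[3] = B
Query 3: U[0] = G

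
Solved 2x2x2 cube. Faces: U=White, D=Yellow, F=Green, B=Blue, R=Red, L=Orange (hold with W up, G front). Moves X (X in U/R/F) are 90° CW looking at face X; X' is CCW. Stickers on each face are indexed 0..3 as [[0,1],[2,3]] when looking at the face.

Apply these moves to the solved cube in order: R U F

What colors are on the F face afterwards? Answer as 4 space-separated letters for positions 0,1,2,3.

Answer: G R Y R

Derivation:
After move 1 (R): R=RRRR U=WGWG F=GYGY D=YBYB B=WBWB
After move 2 (U): U=WWGG F=RRGY R=WBRR B=OOWB L=GYOO
After move 3 (F): F=GRYR U=WWOY R=GBGR D=RWYB L=GYOB
Query: F face = GRYR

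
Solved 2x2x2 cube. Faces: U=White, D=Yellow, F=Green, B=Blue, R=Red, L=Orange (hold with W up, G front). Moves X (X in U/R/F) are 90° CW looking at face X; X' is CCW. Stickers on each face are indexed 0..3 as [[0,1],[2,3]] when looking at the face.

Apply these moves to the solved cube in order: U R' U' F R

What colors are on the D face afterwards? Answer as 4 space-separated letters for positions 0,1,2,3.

After move 1 (U): U=WWWW F=RRGG R=BBRR B=OOBB L=GGOO
After move 2 (R'): R=BRBR U=WBWO F=RWGW D=YRYG B=YOYB
After move 3 (U'): U=BOWW F=GGGW R=RWBR B=BRYB L=YOOO
After move 4 (F): F=GGWG U=BOOO R=WWWR D=BRYG L=YYOR
After move 5 (R): R=WWRW U=BGOG F=GRWG D=BYYB B=OROB
Query: D face = BYYB

Answer: B Y Y B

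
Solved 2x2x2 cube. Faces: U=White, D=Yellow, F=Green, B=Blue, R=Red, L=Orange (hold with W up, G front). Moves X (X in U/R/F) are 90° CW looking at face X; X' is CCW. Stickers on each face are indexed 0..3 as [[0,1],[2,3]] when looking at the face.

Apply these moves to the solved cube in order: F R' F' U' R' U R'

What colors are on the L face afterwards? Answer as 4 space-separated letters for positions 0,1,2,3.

After move 1 (F): F=GGGG U=WWOO R=WRWR D=RRYY L=OYOY
After move 2 (R'): R=RRWW U=WBOB F=GWGO D=RGYG B=YBRB
After move 3 (F'): F=WOGG U=WBRW R=GRRW D=YYYG L=OBOO
After move 4 (U'): U=BWWR F=OBGG R=WORW B=GRRB L=YBOO
After move 5 (R'): R=OWWR U=BRWG F=OWGR D=YBYG B=GRYB
After move 6 (U): U=WBGR F=OWGR R=GRWR B=YBYB L=OWOO
After move 7 (R'): R=RRGW U=WYGY F=OBGR D=YWYR B=GBBB
Query: L face = OWOO

Answer: O W O O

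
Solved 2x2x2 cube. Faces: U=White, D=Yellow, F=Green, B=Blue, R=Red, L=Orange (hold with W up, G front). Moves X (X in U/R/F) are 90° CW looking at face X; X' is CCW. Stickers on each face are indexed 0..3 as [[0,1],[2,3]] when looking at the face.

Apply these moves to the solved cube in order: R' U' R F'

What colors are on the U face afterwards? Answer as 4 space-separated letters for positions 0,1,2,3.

Answer: B O R R

Derivation:
After move 1 (R'): R=RRRR U=WBWB F=GWGW D=YGYG B=YBYB
After move 2 (U'): U=BBWW F=OOGW R=GWRR B=RRYB L=YBOO
After move 3 (R): R=RGRW U=BOWW F=OGGG D=YYYR B=WRBB
After move 4 (F'): F=GGOG U=BORR R=YGYW D=BOYR L=YWOW
Query: U face = BORR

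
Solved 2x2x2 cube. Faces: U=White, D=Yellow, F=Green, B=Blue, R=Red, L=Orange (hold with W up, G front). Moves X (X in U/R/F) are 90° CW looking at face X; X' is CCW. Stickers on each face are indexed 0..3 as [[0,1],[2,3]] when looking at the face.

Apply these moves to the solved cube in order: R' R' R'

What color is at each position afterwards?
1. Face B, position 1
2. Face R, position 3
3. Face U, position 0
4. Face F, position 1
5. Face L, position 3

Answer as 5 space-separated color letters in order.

After move 1 (R'): R=RRRR U=WBWB F=GWGW D=YGYG B=YBYB
After move 2 (R'): R=RRRR U=WYWY F=GBGB D=YWYW B=GBGB
After move 3 (R'): R=RRRR U=WGWG F=GYGY D=YBYB B=WBWB
Query 1: B[1] = B
Query 2: R[3] = R
Query 3: U[0] = W
Query 4: F[1] = Y
Query 5: L[3] = O

Answer: B R W Y O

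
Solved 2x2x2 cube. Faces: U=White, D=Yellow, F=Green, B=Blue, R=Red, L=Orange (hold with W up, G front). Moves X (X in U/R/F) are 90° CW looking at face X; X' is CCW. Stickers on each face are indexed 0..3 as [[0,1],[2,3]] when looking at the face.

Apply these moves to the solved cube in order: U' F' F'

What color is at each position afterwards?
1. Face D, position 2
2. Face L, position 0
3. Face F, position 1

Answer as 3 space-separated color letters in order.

Answer: Y B G

Derivation:
After move 1 (U'): U=WWWW F=OOGG R=GGRR B=RRBB L=BBOO
After move 2 (F'): F=OGOG U=WWGR R=YGYR D=BOYY L=BWOW
After move 3 (F'): F=GGOO U=WWYY R=OGBR D=WWYY L=BROG
Query 1: D[2] = Y
Query 2: L[0] = B
Query 3: F[1] = G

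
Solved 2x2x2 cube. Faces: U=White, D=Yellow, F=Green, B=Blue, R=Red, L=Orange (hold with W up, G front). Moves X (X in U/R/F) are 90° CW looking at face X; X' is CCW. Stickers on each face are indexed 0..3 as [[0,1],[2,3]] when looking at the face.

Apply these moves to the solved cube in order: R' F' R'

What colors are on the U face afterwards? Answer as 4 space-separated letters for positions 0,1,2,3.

After move 1 (R'): R=RRRR U=WBWB F=GWGW D=YGYG B=YBYB
After move 2 (F'): F=WWGG U=WBRR R=GRYR D=OOYG L=OBOW
After move 3 (R'): R=RRGY U=WYRY F=WBGR D=OWYG B=GBOB
Query: U face = WYRY

Answer: W Y R Y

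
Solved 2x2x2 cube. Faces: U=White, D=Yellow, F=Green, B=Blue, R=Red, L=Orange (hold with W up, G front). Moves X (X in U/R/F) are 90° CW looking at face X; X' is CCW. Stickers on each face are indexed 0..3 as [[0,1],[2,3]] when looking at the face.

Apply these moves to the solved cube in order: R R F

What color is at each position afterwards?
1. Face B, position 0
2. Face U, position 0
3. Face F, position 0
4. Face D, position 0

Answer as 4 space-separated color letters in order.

Answer: G W G R

Derivation:
After move 1 (R): R=RRRR U=WGWG F=GYGY D=YBYB B=WBWB
After move 2 (R): R=RRRR U=WYWY F=GBGB D=YWYW B=GBGB
After move 3 (F): F=GGBB U=WYOO R=WRYR D=RRYW L=OYOW
Query 1: B[0] = G
Query 2: U[0] = W
Query 3: F[0] = G
Query 4: D[0] = R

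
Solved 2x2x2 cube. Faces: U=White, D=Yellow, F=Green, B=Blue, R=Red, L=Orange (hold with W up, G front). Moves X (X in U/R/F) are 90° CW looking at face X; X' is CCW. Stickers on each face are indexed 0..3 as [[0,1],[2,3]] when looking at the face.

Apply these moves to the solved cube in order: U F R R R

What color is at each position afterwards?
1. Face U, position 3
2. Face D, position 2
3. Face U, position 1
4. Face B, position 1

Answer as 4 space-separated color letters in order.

Answer: O Y B O

Derivation:
After move 1 (U): U=WWWW F=RRGG R=BBRR B=OOBB L=GGOO
After move 2 (F): F=GRGR U=WWOG R=WBWR D=RBYY L=GYOY
After move 3 (R): R=WWRB U=WROR F=GBGY D=RBYO B=GOWB
After move 4 (R): R=RWBW U=WBOY F=GBGO D=RWYG B=RORB
After move 5 (R): R=BRWW U=WBOO F=GWGG D=RRYR B=YOBB
Query 1: U[3] = O
Query 2: D[2] = Y
Query 3: U[1] = B
Query 4: B[1] = O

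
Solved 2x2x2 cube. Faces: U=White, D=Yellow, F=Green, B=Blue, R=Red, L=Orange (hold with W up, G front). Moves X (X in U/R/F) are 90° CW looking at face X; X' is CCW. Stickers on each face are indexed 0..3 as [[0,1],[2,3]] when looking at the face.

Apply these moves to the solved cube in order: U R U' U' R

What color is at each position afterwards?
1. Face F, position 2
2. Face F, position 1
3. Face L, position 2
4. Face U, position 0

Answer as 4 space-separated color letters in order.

After move 1 (U): U=WWWW F=RRGG R=BBRR B=OOBB L=GGOO
After move 2 (R): R=RBRB U=WRWG F=RYGY D=YBYO B=WOWB
After move 3 (U'): U=RGWW F=GGGY R=RYRB B=RBWB L=WOOO
After move 4 (U'): U=GWRW F=WOGY R=GGRB B=RYWB L=RBOO
After move 5 (R): R=RGBG U=GORY F=WBGO D=YWYR B=WYWB
Query 1: F[2] = G
Query 2: F[1] = B
Query 3: L[2] = O
Query 4: U[0] = G

Answer: G B O G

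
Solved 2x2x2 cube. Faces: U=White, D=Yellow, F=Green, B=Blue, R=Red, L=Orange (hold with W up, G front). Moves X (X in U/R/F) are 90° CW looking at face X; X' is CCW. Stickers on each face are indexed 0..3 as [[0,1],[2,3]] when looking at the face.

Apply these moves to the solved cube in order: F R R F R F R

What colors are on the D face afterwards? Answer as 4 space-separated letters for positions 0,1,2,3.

Answer: W R Y Y

Derivation:
After move 1 (F): F=GGGG U=WWOO R=WRWR D=RRYY L=OYOY
After move 2 (R): R=WWRR U=WGOG F=GRGY D=RBYB B=OBWB
After move 3 (R): R=RWRW U=WROY F=GBGB D=RWYO B=GBGB
After move 4 (F): F=GGBB U=WRYY R=OWYW D=RRYO L=OROW
After move 5 (R): R=YOWW U=WGYB F=GRBO D=RGYG B=YBRB
After move 6 (F): F=BGOR U=WGWR R=YOBW D=WYYG L=OROG
After move 7 (R): R=BYWO U=WGWR F=BYOG D=WRYY B=RBGB
Query: D face = WRYY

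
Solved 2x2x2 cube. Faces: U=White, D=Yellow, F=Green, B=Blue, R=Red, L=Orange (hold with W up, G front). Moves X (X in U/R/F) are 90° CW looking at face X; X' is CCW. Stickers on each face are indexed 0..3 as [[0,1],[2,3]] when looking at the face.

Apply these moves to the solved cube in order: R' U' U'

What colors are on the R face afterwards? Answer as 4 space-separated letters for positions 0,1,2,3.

After move 1 (R'): R=RRRR U=WBWB F=GWGW D=YGYG B=YBYB
After move 2 (U'): U=BBWW F=OOGW R=GWRR B=RRYB L=YBOO
After move 3 (U'): U=BWBW F=YBGW R=OORR B=GWYB L=RROO
Query: R face = OORR

Answer: O O R R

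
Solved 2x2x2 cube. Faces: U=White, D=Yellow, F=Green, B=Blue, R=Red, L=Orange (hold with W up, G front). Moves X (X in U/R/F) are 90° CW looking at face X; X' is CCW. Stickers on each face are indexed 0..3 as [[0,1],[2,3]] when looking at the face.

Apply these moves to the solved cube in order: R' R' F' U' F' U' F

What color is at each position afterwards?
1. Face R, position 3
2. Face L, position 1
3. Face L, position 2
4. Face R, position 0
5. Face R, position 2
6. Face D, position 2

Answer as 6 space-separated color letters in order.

Answer: R B O Y B Y

Derivation:
After move 1 (R'): R=RRRR U=WBWB F=GWGW D=YGYG B=YBYB
After move 2 (R'): R=RRRR U=WYWY F=GBGB D=YWYW B=GBGB
After move 3 (F'): F=BBGG U=WYRR R=WRYR D=OOYW L=OYOW
After move 4 (U'): U=YRWR F=OYGG R=BBYR B=WRGB L=GBOW
After move 5 (F'): F=YGOG U=YRBY R=OBOR D=BWYW L=GROW
After move 6 (U'): U=RYYB F=GROG R=YGOR B=OBGB L=WROW
After move 7 (F): F=OGGR U=RYWR R=YGBR D=OYYW L=WBOW
Query 1: R[3] = R
Query 2: L[1] = B
Query 3: L[2] = O
Query 4: R[0] = Y
Query 5: R[2] = B
Query 6: D[2] = Y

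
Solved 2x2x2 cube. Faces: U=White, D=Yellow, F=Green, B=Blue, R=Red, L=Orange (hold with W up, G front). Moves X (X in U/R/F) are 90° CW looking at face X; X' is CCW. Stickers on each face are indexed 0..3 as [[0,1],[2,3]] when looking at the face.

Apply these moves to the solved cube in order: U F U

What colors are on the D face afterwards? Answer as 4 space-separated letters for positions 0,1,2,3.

Answer: R B Y Y

Derivation:
After move 1 (U): U=WWWW F=RRGG R=BBRR B=OOBB L=GGOO
After move 2 (F): F=GRGR U=WWOG R=WBWR D=RBYY L=GYOY
After move 3 (U): U=OWGW F=WBGR R=OOWR B=GYBB L=GROY
Query: D face = RBYY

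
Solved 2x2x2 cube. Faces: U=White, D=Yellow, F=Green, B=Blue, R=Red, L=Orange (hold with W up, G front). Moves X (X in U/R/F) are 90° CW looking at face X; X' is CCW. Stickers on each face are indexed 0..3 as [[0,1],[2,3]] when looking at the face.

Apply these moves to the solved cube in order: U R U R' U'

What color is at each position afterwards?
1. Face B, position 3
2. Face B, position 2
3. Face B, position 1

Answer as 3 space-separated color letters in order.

Answer: B B B

Derivation:
After move 1 (U): U=WWWW F=RRGG R=BBRR B=OOBB L=GGOO
After move 2 (R): R=RBRB U=WRWG F=RYGY D=YBYO B=WOWB
After move 3 (U): U=WWGR F=RBGY R=WORB B=GGWB L=RYOO
After move 4 (R'): R=OBWR U=WWGG F=RWGR D=YBYY B=OGBB
After move 5 (U'): U=WGWG F=RYGR R=RWWR B=OBBB L=OGOO
Query 1: B[3] = B
Query 2: B[2] = B
Query 3: B[1] = B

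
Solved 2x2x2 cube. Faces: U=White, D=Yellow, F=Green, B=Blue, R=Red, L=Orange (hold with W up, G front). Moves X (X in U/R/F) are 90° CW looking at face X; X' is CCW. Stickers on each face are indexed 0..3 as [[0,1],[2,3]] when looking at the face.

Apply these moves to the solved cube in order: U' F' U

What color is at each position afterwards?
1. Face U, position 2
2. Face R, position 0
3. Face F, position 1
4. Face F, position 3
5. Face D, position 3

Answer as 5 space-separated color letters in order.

After move 1 (U'): U=WWWW F=OOGG R=GGRR B=RRBB L=BBOO
After move 2 (F'): F=OGOG U=WWGR R=YGYR D=BOYY L=BWOW
After move 3 (U): U=GWRW F=YGOG R=RRYR B=BWBB L=OGOW
Query 1: U[2] = R
Query 2: R[0] = R
Query 3: F[1] = G
Query 4: F[3] = G
Query 5: D[3] = Y

Answer: R R G G Y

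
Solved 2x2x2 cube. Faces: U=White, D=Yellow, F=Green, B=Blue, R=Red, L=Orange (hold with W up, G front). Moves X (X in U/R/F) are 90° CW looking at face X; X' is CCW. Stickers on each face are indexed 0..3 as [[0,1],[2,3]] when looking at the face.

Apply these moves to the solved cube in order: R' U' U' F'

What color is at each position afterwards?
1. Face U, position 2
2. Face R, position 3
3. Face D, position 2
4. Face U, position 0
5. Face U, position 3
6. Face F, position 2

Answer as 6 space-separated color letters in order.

After move 1 (R'): R=RRRR U=WBWB F=GWGW D=YGYG B=YBYB
After move 2 (U'): U=BBWW F=OOGW R=GWRR B=RRYB L=YBOO
After move 3 (U'): U=BWBW F=YBGW R=OORR B=GWYB L=RROO
After move 4 (F'): F=BWYG U=BWOR R=GOYR D=ROYG L=RWOB
Query 1: U[2] = O
Query 2: R[3] = R
Query 3: D[2] = Y
Query 4: U[0] = B
Query 5: U[3] = R
Query 6: F[2] = Y

Answer: O R Y B R Y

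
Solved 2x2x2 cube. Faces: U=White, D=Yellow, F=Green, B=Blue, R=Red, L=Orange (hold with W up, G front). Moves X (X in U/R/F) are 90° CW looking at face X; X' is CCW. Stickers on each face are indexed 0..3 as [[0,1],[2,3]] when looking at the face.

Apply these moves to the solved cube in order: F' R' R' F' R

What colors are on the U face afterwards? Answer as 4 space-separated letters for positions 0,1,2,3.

Answer: W B R G

Derivation:
After move 1 (F'): F=GGGG U=WWRR R=YRYR D=OOYY L=OWOW
After move 2 (R'): R=RRYY U=WBRB F=GWGR D=OGYG B=YBOB
After move 3 (R'): R=RYRY U=WORY F=GBGB D=OWYR B=GBGB
After move 4 (F'): F=BBGG U=WORR R=WYOY D=WWYR L=OYOR
After move 5 (R): R=OWYY U=WBRG F=BWGR D=WGYG B=RBOB
Query: U face = WBRG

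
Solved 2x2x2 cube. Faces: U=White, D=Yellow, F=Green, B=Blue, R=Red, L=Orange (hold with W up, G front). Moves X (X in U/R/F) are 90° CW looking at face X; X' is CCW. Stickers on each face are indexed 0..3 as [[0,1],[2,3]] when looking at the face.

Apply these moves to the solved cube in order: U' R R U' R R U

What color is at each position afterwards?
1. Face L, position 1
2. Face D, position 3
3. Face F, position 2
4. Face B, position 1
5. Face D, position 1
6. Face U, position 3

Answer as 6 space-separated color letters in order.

Answer: O W G R Y W

Derivation:
After move 1 (U'): U=WWWW F=OOGG R=GGRR B=RRBB L=BBOO
After move 2 (R): R=RGRG U=WOWG F=OYGY D=YBYR B=WRWB
After move 3 (R): R=RRGG U=WYWY F=OBGR D=YWYW B=GROB
After move 4 (U'): U=YYWW F=BBGR R=OBGG B=RROB L=GROO
After move 5 (R): R=GOGB U=YBWR F=BWGW D=YOYR B=WRYB
After move 6 (R): R=GGBO U=YWWW F=BOGR D=YYYW B=RRBB
After move 7 (U): U=WYWW F=GGGR R=RRBO B=GRBB L=BOOO
Query 1: L[1] = O
Query 2: D[3] = W
Query 3: F[2] = G
Query 4: B[1] = R
Query 5: D[1] = Y
Query 6: U[3] = W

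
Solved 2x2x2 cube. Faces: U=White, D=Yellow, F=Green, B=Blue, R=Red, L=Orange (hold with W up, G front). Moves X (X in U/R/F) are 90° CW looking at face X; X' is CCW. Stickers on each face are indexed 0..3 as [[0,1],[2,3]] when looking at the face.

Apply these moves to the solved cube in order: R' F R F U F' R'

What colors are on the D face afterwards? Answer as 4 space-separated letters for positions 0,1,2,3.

Answer: G R Y G

Derivation:
After move 1 (R'): R=RRRR U=WBWB F=GWGW D=YGYG B=YBYB
After move 2 (F): F=GGWW U=WBOO R=WRBR D=RRYG L=OYOG
After move 3 (R): R=BWRR U=WGOW F=GRWG D=RYYY B=OBBB
After move 4 (F): F=WGGR U=WGGY R=OWWR D=RBYY L=OROY
After move 5 (U): U=GWYG F=OWGR R=OBWR B=ORBB L=WGOY
After move 6 (F'): F=WROG U=GWOW R=BBRR D=GYYY L=WGOY
After move 7 (R'): R=BRBR U=GBOO F=WWOW D=GRYG B=YRYB
Query: D face = GRYG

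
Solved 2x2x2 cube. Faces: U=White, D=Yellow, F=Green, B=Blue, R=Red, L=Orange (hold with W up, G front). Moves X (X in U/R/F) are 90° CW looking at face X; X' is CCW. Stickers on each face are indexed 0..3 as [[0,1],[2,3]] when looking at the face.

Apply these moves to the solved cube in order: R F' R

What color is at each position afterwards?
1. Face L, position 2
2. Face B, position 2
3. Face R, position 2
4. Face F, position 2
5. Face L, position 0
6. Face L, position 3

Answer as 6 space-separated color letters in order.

Answer: O G R G O W

Derivation:
After move 1 (R): R=RRRR U=WGWG F=GYGY D=YBYB B=WBWB
After move 2 (F'): F=YYGG U=WGRR R=BRYR D=OOYB L=OGOW
After move 3 (R): R=YBRR U=WYRG F=YOGB D=OWYW B=RBGB
Query 1: L[2] = O
Query 2: B[2] = G
Query 3: R[2] = R
Query 4: F[2] = G
Query 5: L[0] = O
Query 6: L[3] = W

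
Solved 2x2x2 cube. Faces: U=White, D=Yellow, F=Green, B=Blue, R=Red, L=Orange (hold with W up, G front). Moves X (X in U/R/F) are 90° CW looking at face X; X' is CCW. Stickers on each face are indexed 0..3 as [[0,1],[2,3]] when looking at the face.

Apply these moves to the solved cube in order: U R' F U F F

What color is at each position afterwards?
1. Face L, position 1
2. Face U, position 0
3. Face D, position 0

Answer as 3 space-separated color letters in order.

Answer: O O B

Derivation:
After move 1 (U): U=WWWW F=RRGG R=BBRR B=OOBB L=GGOO
After move 2 (R'): R=BRBR U=WBWO F=RWGW D=YRYG B=YOYB
After move 3 (F): F=GRWW U=WBOG R=WROR D=BBYG L=GYOR
After move 4 (U): U=OWGB F=WRWW R=YOOR B=GYYB L=GROR
After move 5 (F): F=WWWR U=OWRR R=GOBR D=OYYG L=GBOB
After move 6 (F): F=WWRW U=OWBB R=RORR D=BGYG L=GOOY
Query 1: L[1] = O
Query 2: U[0] = O
Query 3: D[0] = B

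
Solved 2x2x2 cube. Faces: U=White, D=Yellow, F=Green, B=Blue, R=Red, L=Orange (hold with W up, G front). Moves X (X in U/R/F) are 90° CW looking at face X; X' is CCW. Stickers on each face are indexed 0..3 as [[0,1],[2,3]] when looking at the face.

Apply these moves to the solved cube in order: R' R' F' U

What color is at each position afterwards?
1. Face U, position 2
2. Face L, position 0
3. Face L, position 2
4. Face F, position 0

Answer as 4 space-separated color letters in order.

Answer: R B O W

Derivation:
After move 1 (R'): R=RRRR U=WBWB F=GWGW D=YGYG B=YBYB
After move 2 (R'): R=RRRR U=WYWY F=GBGB D=YWYW B=GBGB
After move 3 (F'): F=BBGG U=WYRR R=WRYR D=OOYW L=OYOW
After move 4 (U): U=RWRY F=WRGG R=GBYR B=OYGB L=BBOW
Query 1: U[2] = R
Query 2: L[0] = B
Query 3: L[2] = O
Query 4: F[0] = W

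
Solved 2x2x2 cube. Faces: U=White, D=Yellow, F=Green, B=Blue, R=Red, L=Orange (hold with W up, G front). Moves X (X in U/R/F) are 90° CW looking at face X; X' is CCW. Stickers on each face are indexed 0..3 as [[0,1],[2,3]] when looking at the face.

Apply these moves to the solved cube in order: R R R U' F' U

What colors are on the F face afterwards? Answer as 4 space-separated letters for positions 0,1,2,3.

Answer: G W O G

Derivation:
After move 1 (R): R=RRRR U=WGWG F=GYGY D=YBYB B=WBWB
After move 2 (R): R=RRRR U=WYWY F=GBGB D=YWYW B=GBGB
After move 3 (R): R=RRRR U=WBWB F=GWGW D=YGYG B=YBYB
After move 4 (U'): U=BBWW F=OOGW R=GWRR B=RRYB L=YBOO
After move 5 (F'): F=OWOG U=BBGR R=GWYR D=BOYG L=YWOW
After move 6 (U): U=GBRB F=GWOG R=RRYR B=YWYB L=OWOW
Query: F face = GWOG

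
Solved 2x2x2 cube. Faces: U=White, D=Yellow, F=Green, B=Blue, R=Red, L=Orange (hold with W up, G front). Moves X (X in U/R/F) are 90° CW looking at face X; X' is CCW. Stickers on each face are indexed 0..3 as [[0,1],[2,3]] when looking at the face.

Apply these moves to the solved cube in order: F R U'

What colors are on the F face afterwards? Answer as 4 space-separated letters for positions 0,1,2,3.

After move 1 (F): F=GGGG U=WWOO R=WRWR D=RRYY L=OYOY
After move 2 (R): R=WWRR U=WGOG F=GRGY D=RBYB B=OBWB
After move 3 (U'): U=GGWO F=OYGY R=GRRR B=WWWB L=OBOY
Query: F face = OYGY

Answer: O Y G Y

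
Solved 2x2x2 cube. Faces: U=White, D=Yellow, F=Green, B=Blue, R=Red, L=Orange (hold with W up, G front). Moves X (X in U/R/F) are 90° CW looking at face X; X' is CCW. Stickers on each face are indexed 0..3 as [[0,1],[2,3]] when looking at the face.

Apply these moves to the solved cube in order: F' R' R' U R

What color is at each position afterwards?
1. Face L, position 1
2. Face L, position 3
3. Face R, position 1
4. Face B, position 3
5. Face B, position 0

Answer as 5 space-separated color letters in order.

After move 1 (F'): F=GGGG U=WWRR R=YRYR D=OOYY L=OWOW
After move 2 (R'): R=RRYY U=WBRB F=GWGR D=OGYG B=YBOB
After move 3 (R'): R=RYRY U=WORY F=GBGB D=OWYR B=GBGB
After move 4 (U): U=RWYO F=RYGB R=GBRY B=OWGB L=GBOW
After move 5 (R): R=RGYB U=RYYB F=RWGR D=OGYO B=OWWB
Query 1: L[1] = B
Query 2: L[3] = W
Query 3: R[1] = G
Query 4: B[3] = B
Query 5: B[0] = O

Answer: B W G B O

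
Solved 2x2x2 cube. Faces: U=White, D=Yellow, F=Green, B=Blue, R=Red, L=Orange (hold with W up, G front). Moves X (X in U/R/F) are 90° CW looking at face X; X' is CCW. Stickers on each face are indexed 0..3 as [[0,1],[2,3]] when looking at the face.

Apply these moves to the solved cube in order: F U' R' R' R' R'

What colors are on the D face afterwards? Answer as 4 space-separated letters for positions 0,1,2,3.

After move 1 (F): F=GGGG U=WWOO R=WRWR D=RRYY L=OYOY
After move 2 (U'): U=WOWO F=OYGG R=GGWR B=WRBB L=BBOY
After move 3 (R'): R=GRGW U=WBWW F=OOGO D=RYYG B=YRRB
After move 4 (R'): R=RWGG U=WRWY F=OBGW D=ROYO B=GRYB
After move 5 (R'): R=WGRG U=WYWG F=ORGY D=RBYW B=OROB
After move 6 (R'): R=GGWR U=WOWO F=OYGG D=RRYY B=WRBB
Query: D face = RRYY

Answer: R R Y Y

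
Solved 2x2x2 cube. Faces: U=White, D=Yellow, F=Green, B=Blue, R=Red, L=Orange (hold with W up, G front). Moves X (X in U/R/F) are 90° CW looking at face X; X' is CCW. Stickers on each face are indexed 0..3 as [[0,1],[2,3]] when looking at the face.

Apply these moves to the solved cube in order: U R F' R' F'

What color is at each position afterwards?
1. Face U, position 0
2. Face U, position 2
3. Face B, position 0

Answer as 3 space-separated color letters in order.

After move 1 (U): U=WWWW F=RRGG R=BBRR B=OOBB L=GGOO
After move 2 (R): R=RBRB U=WRWG F=RYGY D=YBYO B=WOWB
After move 3 (F'): F=YYRG U=WRRR R=BBYB D=GOYO L=GGOW
After move 4 (R'): R=BBBY U=WWRW F=YRRR D=GYYG B=OOOB
After move 5 (F'): F=RRYR U=WWBB R=YBGY D=GWYG L=GWOR
Query 1: U[0] = W
Query 2: U[2] = B
Query 3: B[0] = O

Answer: W B O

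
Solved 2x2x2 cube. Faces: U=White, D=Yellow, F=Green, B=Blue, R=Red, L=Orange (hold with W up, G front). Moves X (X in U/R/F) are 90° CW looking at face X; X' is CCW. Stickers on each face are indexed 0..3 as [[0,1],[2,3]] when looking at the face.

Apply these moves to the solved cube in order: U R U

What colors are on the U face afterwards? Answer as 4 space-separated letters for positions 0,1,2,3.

Answer: W W G R

Derivation:
After move 1 (U): U=WWWW F=RRGG R=BBRR B=OOBB L=GGOO
After move 2 (R): R=RBRB U=WRWG F=RYGY D=YBYO B=WOWB
After move 3 (U): U=WWGR F=RBGY R=WORB B=GGWB L=RYOO
Query: U face = WWGR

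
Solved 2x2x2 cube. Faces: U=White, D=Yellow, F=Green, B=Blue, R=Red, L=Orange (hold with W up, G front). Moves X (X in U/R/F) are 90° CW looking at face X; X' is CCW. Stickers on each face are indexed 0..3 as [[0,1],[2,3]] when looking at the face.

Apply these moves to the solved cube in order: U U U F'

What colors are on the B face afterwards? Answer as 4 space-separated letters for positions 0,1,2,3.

After move 1 (U): U=WWWW F=RRGG R=BBRR B=OOBB L=GGOO
After move 2 (U): U=WWWW F=BBGG R=OORR B=GGBB L=RROO
After move 3 (U): U=WWWW F=OOGG R=GGRR B=RRBB L=BBOO
After move 4 (F'): F=OGOG U=WWGR R=YGYR D=BOYY L=BWOW
Query: B face = RRBB

Answer: R R B B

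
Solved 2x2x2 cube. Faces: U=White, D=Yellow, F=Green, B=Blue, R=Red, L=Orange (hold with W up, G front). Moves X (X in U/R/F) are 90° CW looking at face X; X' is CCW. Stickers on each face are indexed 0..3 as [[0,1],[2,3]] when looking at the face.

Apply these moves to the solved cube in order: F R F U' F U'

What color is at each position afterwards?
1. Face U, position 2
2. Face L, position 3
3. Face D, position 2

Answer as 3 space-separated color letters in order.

After move 1 (F): F=GGGG U=WWOO R=WRWR D=RRYY L=OYOY
After move 2 (R): R=WWRR U=WGOG F=GRGY D=RBYB B=OBWB
After move 3 (F): F=GGYR U=WGYY R=OWGR D=RWYB L=OROB
After move 4 (U'): U=GYWY F=ORYR R=GGGR B=OWWB L=OBOB
After move 5 (F): F=YORR U=GYBB R=WGYR D=GGYB L=OROW
After move 6 (U'): U=YBGB F=ORRR R=YOYR B=WGWB L=OWOW
Query 1: U[2] = G
Query 2: L[3] = W
Query 3: D[2] = Y

Answer: G W Y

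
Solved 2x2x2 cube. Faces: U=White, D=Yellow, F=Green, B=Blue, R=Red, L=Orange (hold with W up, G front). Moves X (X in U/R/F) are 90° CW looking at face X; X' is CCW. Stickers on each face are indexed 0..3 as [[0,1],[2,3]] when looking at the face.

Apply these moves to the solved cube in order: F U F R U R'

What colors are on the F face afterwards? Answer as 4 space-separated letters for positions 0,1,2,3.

Answer: W O G W

Derivation:
After move 1 (F): F=GGGG U=WWOO R=WRWR D=RRYY L=OYOY
After move 2 (U): U=OWOW F=WRGG R=BBWR B=OYBB L=GGOY
After move 3 (F): F=GWGR U=OWYG R=OBWR D=WBYY L=GROR
After move 4 (R): R=WORB U=OWYR F=GBGY D=WBYO B=GYWB
After move 5 (U): U=YORW F=WOGY R=GYRB B=GRWB L=GBOR
After move 6 (R'): R=YBGR U=YWRG F=WOGW D=WOYY B=ORBB
Query: F face = WOGW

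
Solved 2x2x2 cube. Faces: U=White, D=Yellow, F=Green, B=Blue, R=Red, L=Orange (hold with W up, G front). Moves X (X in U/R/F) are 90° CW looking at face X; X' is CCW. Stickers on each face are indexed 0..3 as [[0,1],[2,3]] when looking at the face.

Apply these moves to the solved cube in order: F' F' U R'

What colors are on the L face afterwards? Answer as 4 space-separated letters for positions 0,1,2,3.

Answer: G G O R

Derivation:
After move 1 (F'): F=GGGG U=WWRR R=YRYR D=OOYY L=OWOW
After move 2 (F'): F=GGGG U=WWYY R=OROR D=WWYY L=OROR
After move 3 (U): U=YWYW F=ORGG R=BBOR B=ORBB L=GGOR
After move 4 (R'): R=BRBO U=YBYO F=OWGW D=WRYG B=YRWB
Query: L face = GGOR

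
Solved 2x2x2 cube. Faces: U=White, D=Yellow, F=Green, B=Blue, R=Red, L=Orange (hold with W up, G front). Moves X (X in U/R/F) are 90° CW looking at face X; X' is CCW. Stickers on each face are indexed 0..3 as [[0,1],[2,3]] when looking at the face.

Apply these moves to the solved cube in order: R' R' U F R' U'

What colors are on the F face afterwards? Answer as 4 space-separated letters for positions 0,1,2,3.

Answer: G Y B B

Derivation:
After move 1 (R'): R=RRRR U=WBWB F=GWGW D=YGYG B=YBYB
After move 2 (R'): R=RRRR U=WYWY F=GBGB D=YWYW B=GBGB
After move 3 (U): U=WWYY F=RRGB R=GBRR B=OOGB L=GBOO
After move 4 (F): F=GRBR U=WWOB R=YBYR D=RGYW L=GYOW
After move 5 (R'): R=BRYY U=WGOO F=GWBB D=RRYR B=WOGB
After move 6 (U'): U=GOWO F=GYBB R=GWYY B=BRGB L=WOOW
Query: F face = GYBB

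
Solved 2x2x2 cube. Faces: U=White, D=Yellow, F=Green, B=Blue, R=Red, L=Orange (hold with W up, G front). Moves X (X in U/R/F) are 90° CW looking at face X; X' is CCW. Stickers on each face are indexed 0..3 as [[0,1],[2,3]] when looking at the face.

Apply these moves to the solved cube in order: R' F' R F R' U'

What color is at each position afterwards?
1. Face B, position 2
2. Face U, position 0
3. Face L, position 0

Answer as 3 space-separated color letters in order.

Answer: Y B Y

Derivation:
After move 1 (R'): R=RRRR U=WBWB F=GWGW D=YGYG B=YBYB
After move 2 (F'): F=WWGG U=WBRR R=GRYR D=OOYG L=OBOW
After move 3 (R): R=YGRR U=WWRG F=WOGG D=OYYY B=RBBB
After move 4 (F): F=GWGO U=WWWB R=RGGR D=RYYY L=OOOY
After move 5 (R'): R=GRRG U=WBWR F=GWGB D=RWYO B=YBYB
After move 6 (U'): U=BRWW F=OOGB R=GWRG B=GRYB L=YBOY
Query 1: B[2] = Y
Query 2: U[0] = B
Query 3: L[0] = Y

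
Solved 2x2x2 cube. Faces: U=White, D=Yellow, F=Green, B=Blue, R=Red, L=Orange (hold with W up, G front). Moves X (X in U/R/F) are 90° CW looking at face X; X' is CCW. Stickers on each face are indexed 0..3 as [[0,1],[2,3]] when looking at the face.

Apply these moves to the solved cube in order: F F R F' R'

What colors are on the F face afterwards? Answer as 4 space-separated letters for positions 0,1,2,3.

Answer: W G G R

Derivation:
After move 1 (F): F=GGGG U=WWOO R=WRWR D=RRYY L=OYOY
After move 2 (F): F=GGGG U=WWYY R=OROR D=WWYY L=OROR
After move 3 (R): R=OORR U=WGYG F=GWGY D=WBYB B=YBWB
After move 4 (F'): F=WYGG U=WGOR R=BOWR D=RRYB L=OGOY
After move 5 (R'): R=ORBW U=WWOY F=WGGR D=RYYG B=BBRB
Query: F face = WGGR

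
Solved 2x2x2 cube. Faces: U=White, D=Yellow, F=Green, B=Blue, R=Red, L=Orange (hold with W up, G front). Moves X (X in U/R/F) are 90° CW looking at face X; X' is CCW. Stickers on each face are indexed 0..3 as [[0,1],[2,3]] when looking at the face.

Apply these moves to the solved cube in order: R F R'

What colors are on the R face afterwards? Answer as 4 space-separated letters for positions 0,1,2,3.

Answer: R R W G

Derivation:
After move 1 (R): R=RRRR U=WGWG F=GYGY D=YBYB B=WBWB
After move 2 (F): F=GGYY U=WGOO R=WRGR D=RRYB L=OYOB
After move 3 (R'): R=RRWG U=WWOW F=GGYO D=RGYY B=BBRB
Query: R face = RRWG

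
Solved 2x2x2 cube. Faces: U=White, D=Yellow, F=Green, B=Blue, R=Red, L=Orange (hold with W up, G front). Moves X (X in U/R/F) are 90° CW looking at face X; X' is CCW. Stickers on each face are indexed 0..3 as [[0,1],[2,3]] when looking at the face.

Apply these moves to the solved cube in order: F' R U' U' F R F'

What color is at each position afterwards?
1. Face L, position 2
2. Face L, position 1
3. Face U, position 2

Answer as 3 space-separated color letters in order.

After move 1 (F'): F=GGGG U=WWRR R=YRYR D=OOYY L=OWOW
After move 2 (R): R=YYRR U=WGRG F=GOGY D=OBYB B=RBWB
After move 3 (U'): U=GGWR F=OWGY R=GORR B=YYWB L=RBOW
After move 4 (U'): U=GRGW F=RBGY R=OWRR B=GOWB L=YYOW
After move 5 (F): F=GRYB U=GRWY R=GWWR D=ROYB L=YOOB
After move 6 (R): R=WGRW U=GRWB F=GOYB D=RWYG B=YORB
After move 7 (F'): F=OBGY U=GRWR R=WGRW D=OBYG L=YBOW
Query 1: L[2] = O
Query 2: L[1] = B
Query 3: U[2] = W

Answer: O B W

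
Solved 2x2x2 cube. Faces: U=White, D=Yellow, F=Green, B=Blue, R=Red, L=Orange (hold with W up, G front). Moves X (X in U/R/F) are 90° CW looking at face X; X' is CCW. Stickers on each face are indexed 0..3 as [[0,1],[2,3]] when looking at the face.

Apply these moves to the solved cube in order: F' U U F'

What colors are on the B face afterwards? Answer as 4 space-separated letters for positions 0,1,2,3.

After move 1 (F'): F=GGGG U=WWRR R=YRYR D=OOYY L=OWOW
After move 2 (U): U=RWRW F=YRGG R=BBYR B=OWBB L=GGOW
After move 3 (U): U=RRWW F=BBGG R=OWYR B=GGBB L=YROW
After move 4 (F'): F=BGBG U=RROY R=OWOR D=RWYY L=YWOW
Query: B face = GGBB

Answer: G G B B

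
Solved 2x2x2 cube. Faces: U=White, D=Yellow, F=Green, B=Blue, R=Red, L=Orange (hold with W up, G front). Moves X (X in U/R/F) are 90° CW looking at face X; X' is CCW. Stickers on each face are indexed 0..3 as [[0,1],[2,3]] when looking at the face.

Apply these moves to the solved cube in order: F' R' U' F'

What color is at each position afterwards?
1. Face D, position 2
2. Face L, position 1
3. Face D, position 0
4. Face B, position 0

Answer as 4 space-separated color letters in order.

After move 1 (F'): F=GGGG U=WWRR R=YRYR D=OOYY L=OWOW
After move 2 (R'): R=RRYY U=WBRB F=GWGR D=OGYG B=YBOB
After move 3 (U'): U=BBWR F=OWGR R=GWYY B=RROB L=YBOW
After move 4 (F'): F=WROG U=BBGY R=GWOY D=BWYG L=YROW
Query 1: D[2] = Y
Query 2: L[1] = R
Query 3: D[0] = B
Query 4: B[0] = R

Answer: Y R B R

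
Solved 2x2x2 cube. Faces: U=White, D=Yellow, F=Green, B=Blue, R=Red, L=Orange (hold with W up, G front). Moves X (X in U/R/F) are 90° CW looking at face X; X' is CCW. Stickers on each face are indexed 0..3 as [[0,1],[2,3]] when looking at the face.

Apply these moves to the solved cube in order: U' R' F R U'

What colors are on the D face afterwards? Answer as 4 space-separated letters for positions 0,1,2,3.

Answer: G Y Y Y

Derivation:
After move 1 (U'): U=WWWW F=OOGG R=GGRR B=RRBB L=BBOO
After move 2 (R'): R=GRGR U=WBWR F=OWGW D=YOYG B=YRYB
After move 3 (F): F=GOWW U=WBOB R=WRRR D=GGYG L=BYOO
After move 4 (R): R=RWRR U=WOOW F=GGWG D=GYYY B=BRBB
After move 5 (U'): U=OWWO F=BYWG R=GGRR B=RWBB L=BROO
Query: D face = GYYY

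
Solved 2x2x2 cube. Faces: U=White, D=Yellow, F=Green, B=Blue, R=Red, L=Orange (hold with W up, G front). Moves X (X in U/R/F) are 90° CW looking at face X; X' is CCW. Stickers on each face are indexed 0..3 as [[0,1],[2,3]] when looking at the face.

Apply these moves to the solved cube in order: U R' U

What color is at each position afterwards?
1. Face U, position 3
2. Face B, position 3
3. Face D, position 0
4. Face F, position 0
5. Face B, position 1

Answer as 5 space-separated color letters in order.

Answer: B B Y B G

Derivation:
After move 1 (U): U=WWWW F=RRGG R=BBRR B=OOBB L=GGOO
After move 2 (R'): R=BRBR U=WBWO F=RWGW D=YRYG B=YOYB
After move 3 (U): U=WWOB F=BRGW R=YOBR B=GGYB L=RWOO
Query 1: U[3] = B
Query 2: B[3] = B
Query 3: D[0] = Y
Query 4: F[0] = B
Query 5: B[1] = G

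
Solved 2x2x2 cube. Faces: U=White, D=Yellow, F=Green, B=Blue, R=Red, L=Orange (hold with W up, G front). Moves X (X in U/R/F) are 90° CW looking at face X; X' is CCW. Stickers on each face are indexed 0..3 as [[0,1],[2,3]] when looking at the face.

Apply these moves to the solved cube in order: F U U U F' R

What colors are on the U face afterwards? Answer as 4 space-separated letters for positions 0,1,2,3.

After move 1 (F): F=GGGG U=WWOO R=WRWR D=RRYY L=OYOY
After move 2 (U): U=OWOW F=WRGG R=BBWR B=OYBB L=GGOY
After move 3 (U): U=OOWW F=BBGG R=OYWR B=GGBB L=WROY
After move 4 (U): U=WOWO F=OYGG R=GGWR B=WRBB L=BBOY
After move 5 (F'): F=YGOG U=WOGW R=RGRR D=BYYY L=BOOW
After move 6 (R): R=RRRG U=WGGG F=YYOY D=BBYW B=WROB
Query: U face = WGGG

Answer: W G G G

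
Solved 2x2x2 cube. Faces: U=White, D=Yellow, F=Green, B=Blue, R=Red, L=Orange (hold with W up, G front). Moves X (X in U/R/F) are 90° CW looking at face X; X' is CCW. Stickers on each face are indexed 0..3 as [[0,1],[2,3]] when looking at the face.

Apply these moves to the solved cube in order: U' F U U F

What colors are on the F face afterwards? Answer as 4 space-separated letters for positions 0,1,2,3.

Answer: G R O R

Derivation:
After move 1 (U'): U=WWWW F=OOGG R=GGRR B=RRBB L=BBOO
After move 2 (F): F=GOGO U=WWOB R=WGWR D=RGYY L=BYOY
After move 3 (U): U=OWBW F=WGGO R=RRWR B=BYBB L=GOOY
After move 4 (U): U=BOWW F=RRGO R=BYWR B=GOBB L=WGOY
After move 5 (F): F=GROR U=BOYG R=WYWR D=WBYY L=WROG
Query: F face = GROR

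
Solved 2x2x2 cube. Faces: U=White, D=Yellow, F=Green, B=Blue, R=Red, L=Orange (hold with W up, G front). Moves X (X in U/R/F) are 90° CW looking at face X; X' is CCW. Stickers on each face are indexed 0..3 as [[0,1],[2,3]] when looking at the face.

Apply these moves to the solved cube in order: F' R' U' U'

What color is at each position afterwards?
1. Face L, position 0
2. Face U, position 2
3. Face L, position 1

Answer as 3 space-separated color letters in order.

After move 1 (F'): F=GGGG U=WWRR R=YRYR D=OOYY L=OWOW
After move 2 (R'): R=RRYY U=WBRB F=GWGR D=OGYG B=YBOB
After move 3 (U'): U=BBWR F=OWGR R=GWYY B=RROB L=YBOW
After move 4 (U'): U=BRBW F=YBGR R=OWYY B=GWOB L=RROW
Query 1: L[0] = R
Query 2: U[2] = B
Query 3: L[1] = R

Answer: R B R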